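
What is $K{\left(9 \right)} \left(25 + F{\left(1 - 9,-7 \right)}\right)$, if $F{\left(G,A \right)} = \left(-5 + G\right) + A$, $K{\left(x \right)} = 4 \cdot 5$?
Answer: $100$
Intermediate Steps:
$K{\left(x \right)} = 20$
$F{\left(G,A \right)} = -5 + A + G$
$K{\left(9 \right)} \left(25 + F{\left(1 - 9,-7 \right)}\right) = 20 \left(25 - 20\right) = 20 \cdot 5 = 100$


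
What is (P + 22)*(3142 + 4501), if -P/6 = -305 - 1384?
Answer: 77622308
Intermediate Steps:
P = 10134 (P = -6*(-305 - 1384) = -6*(-1689) = 10134)
(P + 22)*(3142 + 4501) = (10134 + 22)*(3142 + 4501) = 10156*7643 = 77622308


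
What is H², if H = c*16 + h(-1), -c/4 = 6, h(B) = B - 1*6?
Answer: 152881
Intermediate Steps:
h(B) = -6 + B (h(B) = B - 6 = -6 + B)
c = -24 (c = -4*6 = -24)
H = -391 (H = -24*16 + (-6 - 1) = -384 - 7 = -391)
H² = (-391)² = 152881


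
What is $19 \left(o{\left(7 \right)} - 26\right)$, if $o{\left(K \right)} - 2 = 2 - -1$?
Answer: $-399$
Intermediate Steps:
$o{\left(K \right)} = 5$ ($o{\left(K \right)} = 2 + \left(2 - -1\right) = 2 + \left(2 + 1\right) = 2 + 3 = 5$)
$19 \left(o{\left(7 \right)} - 26\right) = 19 \left(5 - 26\right) = 19 \left(-21\right) = -399$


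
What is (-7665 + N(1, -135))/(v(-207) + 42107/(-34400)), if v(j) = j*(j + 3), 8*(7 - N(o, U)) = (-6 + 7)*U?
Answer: -262854700/1452601093 ≈ -0.18095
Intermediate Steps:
N(o, U) = 7 - U/8 (N(o, U) = 7 - (-6 + 7)*U/8 = 7 - U/8)
v(j) = j*(3 + j)
(-7665 + N(1, -135))/(v(-207) + 42107/(-34400)) = (-7665 + (7 - 1/8*(-135)))/(-207*(3 - 207) + 42107/(-34400)) = (-7665 + (7 + 135/8))/(-207*(-204) + 42107*(-1/34400)) = (-7665 + 191/8)/(42228 - 42107/34400) = -61129/(8*1452601093/34400) = -61129/8*34400/1452601093 = -262854700/1452601093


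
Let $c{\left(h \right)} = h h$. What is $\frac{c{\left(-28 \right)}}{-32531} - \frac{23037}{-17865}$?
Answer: $\frac{245136829}{193722105} \approx 1.2654$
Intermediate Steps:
$c{\left(h \right)} = h^{2}$
$\frac{c{\left(-28 \right)}}{-32531} - \frac{23037}{-17865} = \frac{\left(-28\right)^{2}}{-32531} - \frac{23037}{-17865} = 784 \left(- \frac{1}{32531}\right) - - \frac{7679}{5955} = - \frac{784}{32531} + \frac{7679}{5955} = \frac{245136829}{193722105}$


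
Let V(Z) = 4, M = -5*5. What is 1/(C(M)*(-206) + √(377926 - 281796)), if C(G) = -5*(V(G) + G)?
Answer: -2163/46776077 - √96130/467760770 ≈ -4.6904e-5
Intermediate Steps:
M = -25
C(G) = -20 - 5*G (C(G) = -5*(4 + G) = -20 - 5*G)
1/(C(M)*(-206) + √(377926 - 281796)) = 1/((-20 - 5*(-25))*(-206) + √(377926 - 281796)) = 1/((-20 + 125)*(-206) + √96130) = 1/(105*(-206) + √96130) = 1/(-21630 + √96130)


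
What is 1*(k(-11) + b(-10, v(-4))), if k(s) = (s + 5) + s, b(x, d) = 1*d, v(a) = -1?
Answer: -18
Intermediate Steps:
b(x, d) = d
k(s) = 5 + 2*s (k(s) = (5 + s) + s = 5 + 2*s)
1*(k(-11) + b(-10, v(-4))) = 1*((5 + 2*(-11)) - 1) = 1*((5 - 22) - 1) = 1*(-17 - 1) = 1*(-18) = -18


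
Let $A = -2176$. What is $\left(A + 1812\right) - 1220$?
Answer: $-1584$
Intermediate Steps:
$\left(A + 1812\right) - 1220 = \left(-2176 + 1812\right) - 1220 = -364 - 1220 = -1584$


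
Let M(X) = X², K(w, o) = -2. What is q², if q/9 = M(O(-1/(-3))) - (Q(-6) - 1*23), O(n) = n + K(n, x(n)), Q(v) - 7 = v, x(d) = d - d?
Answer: 49729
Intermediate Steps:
x(d) = 0
Q(v) = 7 + v
O(n) = -2 + n (O(n) = n - 2 = -2 + n)
q = 223 (q = 9*((-2 - 1/(-3))² - ((7 - 6) - 1*23)) = 9*((-2 - 1*(-⅓))² - (1 - 23)) = 9*((-2 + ⅓)² - 1*(-22)) = 9*((-5/3)² + 22) = 9*(25/9 + 22) = 9*(223/9) = 223)
q² = 223² = 49729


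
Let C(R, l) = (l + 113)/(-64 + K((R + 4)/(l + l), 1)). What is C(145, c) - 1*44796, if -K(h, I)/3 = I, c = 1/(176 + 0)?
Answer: -528254321/11792 ≈ -44798.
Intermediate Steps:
c = 1/176 ≈ 0.0056818
K(h, I) = -3*I
C(R, l) = -113/67 - l/67 (C(R, l) = (l + 113)/(-64 - 3*1) = (113 + l)/(-64 - 3) = (113 + l)/(-67) = (113 + l)*(-1/67) = -113/67 - l/67)
C(145, c) - 1*44796 = (-113/67 - 1/67*1/176) - 1*44796 = (-113/67 - 1/11792) - 44796 = -19889/11792 - 44796 = -528254321/11792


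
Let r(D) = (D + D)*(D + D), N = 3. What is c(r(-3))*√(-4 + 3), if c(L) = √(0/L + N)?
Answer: I*√3 ≈ 1.732*I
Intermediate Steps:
r(D) = 4*D² (r(D) = (2*D)*(2*D) = 4*D²)
c(L) = √3 (c(L) = √(0/L + 3) = √(0 + 3) = √3)
c(r(-3))*√(-4 + 3) = √3*√(-4 + 3) = √3*√(-1) = √3*I = I*√3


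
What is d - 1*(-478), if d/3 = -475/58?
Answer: 26299/58 ≈ 453.43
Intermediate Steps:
d = -1425/58 (d = 3*(-475/58) = -1425/58 ≈ -24.569)
d - 1*(-478) = -1425/58 - 1*(-478) = -1425/58 + 478 = 26299/58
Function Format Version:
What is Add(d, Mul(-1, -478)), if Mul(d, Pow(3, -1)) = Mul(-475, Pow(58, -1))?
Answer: Rational(26299, 58) ≈ 453.43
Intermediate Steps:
d = Rational(-1425, 58) (d = Mul(3, Mul(-475, Pow(58, -1))) = Mul(3, Mul(-475, Rational(1, 58))) = Mul(3, Rational(-475, 58)) = Rational(-1425, 58) ≈ -24.569)
Add(d, Mul(-1, -478)) = Add(Rational(-1425, 58), Mul(-1, -478)) = Add(Rational(-1425, 58), 478) = Rational(26299, 58)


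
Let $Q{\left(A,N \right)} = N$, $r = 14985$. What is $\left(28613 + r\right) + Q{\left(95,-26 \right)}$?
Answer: $43572$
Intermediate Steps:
$\left(28613 + r\right) + Q{\left(95,-26 \right)} = \left(28613 + 14985\right) - 26 = 43598 - 26 = 43572$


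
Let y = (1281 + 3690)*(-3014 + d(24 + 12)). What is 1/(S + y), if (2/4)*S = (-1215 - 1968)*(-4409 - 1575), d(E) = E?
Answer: 1/23290506 ≈ 4.2936e-8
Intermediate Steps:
y = -14803638 (y = (1281 + 3690)*(-3014 + (24 + 12)) = 4971*(-3014 + 36) = 4971*(-2978) = -14803638)
S = 38094144 (S = 2*((-1215 - 1968)*(-4409 - 1575)) = 2*(-3183*(-5984)) = 2*19047072 = 38094144)
1/(S + y) = 1/(38094144 - 14803638) = 1/23290506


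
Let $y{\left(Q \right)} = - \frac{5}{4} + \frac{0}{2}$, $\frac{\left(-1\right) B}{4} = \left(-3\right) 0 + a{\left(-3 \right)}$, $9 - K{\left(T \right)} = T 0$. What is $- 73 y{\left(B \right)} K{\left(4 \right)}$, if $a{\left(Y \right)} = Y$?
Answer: $\frac{3285}{4} \approx 821.25$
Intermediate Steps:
$K{\left(T \right)} = 9$ ($K{\left(T \right)} = 9 - T 0 = 9 - 0 = 9 + 0 = 9$)
$B = 12$ ($B = - 4 \left(\left(-3\right) 0 - 3\right) = - 4 \left(0 - 3\right) = \left(-4\right) \left(-3\right) = 12$)
$y{\left(Q \right)} = - \frac{5}{4}$ ($y{\left(Q \right)} = \left(-5\right) \frac{1}{4} + 0 \cdot \frac{1}{2} = - \frac{5}{4} + 0 = - \frac{5}{4}$)
$- 73 y{\left(B \right)} K{\left(4 \right)} = \left(-73\right) \left(- \frac{5}{4}\right) 9 = \frac{365}{4} \cdot 9 = \frac{3285}{4}$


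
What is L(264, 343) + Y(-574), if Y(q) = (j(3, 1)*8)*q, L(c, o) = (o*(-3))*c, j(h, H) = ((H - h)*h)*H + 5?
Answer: -267064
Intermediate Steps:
j(h, H) = 5 + H*h*(H - h) (j(h, H) = (h*(H - h))*H + 5 = H*h*(H - h) + 5 = 5 + H*h*(H - h))
L(c, o) = -3*c*o (L(c, o) = (-3*o)*c = -3*c*o)
Y(q) = -8*q (Y(q) = ((5 + 3*1² - 1*1*3²)*8)*q = ((5 + 3*1 - 1*1*9)*8)*q = ((5 + 3 - 9)*8)*q = (-1*8)*q = -8*q)
L(264, 343) + Y(-574) = -3*264*343 - 8*(-574) = -271656 + 4592 = -267064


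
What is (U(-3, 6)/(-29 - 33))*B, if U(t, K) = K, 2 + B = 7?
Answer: -15/31 ≈ -0.48387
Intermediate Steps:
B = 5 (B = -2 + 7 = 5)
(U(-3, 6)/(-29 - 33))*B = (6/(-29 - 33))*5 = (6/(-62))*5 = -1/62*6*5 = -3/31*5 = -15/31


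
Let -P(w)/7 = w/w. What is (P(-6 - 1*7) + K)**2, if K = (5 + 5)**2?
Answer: 8649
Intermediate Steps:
P(w) = -7 (P(w) = -7*w/w = -7*1 = -7)
K = 100 (K = 10**2 = 100)
(P(-6 - 1*7) + K)**2 = (-7 + 100)**2 = 93**2 = 8649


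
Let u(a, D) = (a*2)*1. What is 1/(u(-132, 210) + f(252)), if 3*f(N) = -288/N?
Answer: -21/5552 ≈ -0.0037824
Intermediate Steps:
u(a, D) = 2*a (u(a, D) = (2*a)*1 = 2*a)
f(N) = -96/N (f(N) = (-288/N)/3 = -96/N)
1/(u(-132, 210) + f(252)) = 1/(2*(-132) - 96/252) = 1/(-264 - 96*1/252) = 1/(-264 - 8/21) = 1/(-5552/21) = -21/5552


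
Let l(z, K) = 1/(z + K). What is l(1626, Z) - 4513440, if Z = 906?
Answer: -11428030079/2532 ≈ -4.5134e+6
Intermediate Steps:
l(z, K) = 1/(K + z)
l(1626, Z) - 4513440 = 1/(906 + 1626) - 4513440 = 1/2532 - 4513440 = -11428030079/2532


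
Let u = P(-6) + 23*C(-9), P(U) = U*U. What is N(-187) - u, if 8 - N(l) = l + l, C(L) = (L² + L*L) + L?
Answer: -3173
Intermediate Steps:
C(L) = L + 2*L² (C(L) = (L² + L²) + L = 2*L² + L = L + 2*L²)
N(l) = 8 - 2*l (N(l) = 8 - (l + l) = 8 - 2*l)
P(U) = U²
u = 3555 (u = (-6)² + 23*(-9*(1 + 2*(-9))) = 36 + 23*(-9*(1 - 18)) = 36 + 23*(-9*(-17)) = 36 + 23*153 = 36 + 3519 = 3555)
N(-187) - u = (8 - 2*(-187)) - 1*3555 = (8 + 374) - 3555 = 382 - 3555 = -3173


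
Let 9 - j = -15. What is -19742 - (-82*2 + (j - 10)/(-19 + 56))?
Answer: -724400/37 ≈ -19578.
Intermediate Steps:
j = 24 (j = 9 - 1*(-15) = 9 + 15 = 24)
-19742 - (-82*2 + (j - 10)/(-19 + 56)) = -19742 - (-82*2 + (24 - 10)/(-19 + 56)) = -19742 - (-164 + 14/37) = -19742 - 1*(-6054/37) = -19742 + 6054/37 = -724400/37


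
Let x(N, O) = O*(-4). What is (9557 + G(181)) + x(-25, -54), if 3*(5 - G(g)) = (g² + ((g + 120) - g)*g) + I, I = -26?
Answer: -25121/3 ≈ -8373.7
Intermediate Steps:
x(N, O) = -4*O
G(g) = 41/3 - 40*g - g²/3 (G(g) = 5 - ((g² + ((g + 120) - g)*g) - 26)/3 = 5 - ((g² + ((120 + g) - g)*g) - 26)/3 = 5 - ((g² + 120*g) - 26)/3 = 5 - (-26 + g² + 120*g)/3 = 5 + (26/3 - 40*g - g²/3) = 41/3 - 40*g - g²/3)
(9557 + G(181)) + x(-25, -54) = (9557 + (41/3 - 40*181 - ⅓*181²)) - 4*(-54) = (9557 + (41/3 - 7240 - ⅓*32761)) + 216 = (9557 + (41/3 - 7240 - 32761/3)) + 216 = (9557 - 54440/3) + 216 = -25769/3 + 216 = -25121/3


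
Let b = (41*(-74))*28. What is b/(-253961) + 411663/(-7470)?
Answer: -34637251901/632362890 ≈ -54.774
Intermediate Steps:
b = -84952 (b = -3034*28 = -84952)
b/(-253961) + 411663/(-7470) = -84952/(-253961) + 411663/(-7470) = -84952*(-1/253961) + 411663*(-1/7470) = 84952/253961 - 137221/2490 = -34637251901/632362890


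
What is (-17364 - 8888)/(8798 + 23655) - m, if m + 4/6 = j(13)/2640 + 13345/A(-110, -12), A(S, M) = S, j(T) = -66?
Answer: 5192000369/42837960 ≈ 121.20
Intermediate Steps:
m = -161053/1320 (m = -⅔ + (-66/2640 + 13345/(-110)) = -⅔ + (-66*1/2640 + 13345*(-1/110)) = -⅔ + (-1/40 - 2669/22) = -⅔ - 53391/440 = -161053/1320 ≈ -122.01)
(-17364 - 8888)/(8798 + 23655) - m = (-17364 - 8888)/(8798 + 23655) - 1*(-161053/1320) = -26252/32453 + 161053/1320 = 5192000369/42837960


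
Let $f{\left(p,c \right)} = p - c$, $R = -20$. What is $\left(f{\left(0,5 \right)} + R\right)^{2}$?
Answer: $625$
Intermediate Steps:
$\left(f{\left(0,5 \right)} + R\right)^{2} = \left(\left(0 - 5\right) - 20\right)^{2} = \left(-5 - 20\right)^{2} = \left(-25\right)^{2} = 625$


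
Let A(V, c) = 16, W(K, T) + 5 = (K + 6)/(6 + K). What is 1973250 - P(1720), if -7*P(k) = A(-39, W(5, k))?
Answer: 13812766/7 ≈ 1.9733e+6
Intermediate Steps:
W(K, T) = -4 (W(K, T) = -5 + (K + 6)/(6 + K) = -5 + (6 + K)/(6 + K) = -5 + 1 = -4)
P(k) = -16/7 (P(k) = -⅐*16 = -16/7)
1973250 - P(1720) = 1973250 - 1*(-16/7) = 1973250 + 16/7 = 13812766/7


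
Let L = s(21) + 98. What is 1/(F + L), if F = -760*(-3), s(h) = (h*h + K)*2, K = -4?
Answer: 1/3252 ≈ 0.00030750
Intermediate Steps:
s(h) = -8 + 2*h² (s(h) = (h*h - 4)*2 = (h² - 4)*2 = (-4 + h²)*2 = -8 + 2*h²)
F = 2280
L = 972 (L = (-8 + 2*21²) + 98 = (-8 + 2*441) + 98 = (-8 + 882) + 98 = 874 + 98 = 972)
1/(F + L) = 1/(2280 + 972) = 1/3252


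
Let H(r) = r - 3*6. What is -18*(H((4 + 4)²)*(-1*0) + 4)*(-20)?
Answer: 1440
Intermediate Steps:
H(r) = -18 + r (H(r) = r - 18 = -18 + r)
-18*(H((4 + 4)²)*(-1*0) + 4)*(-20) = -18*((-18 + (4 + 4)²)*(-1*0) + 4)*(-20) = -18*((-18 + 8²)*0 + 4)*(-20) = -18*((-18 + 64)*0 + 4)*(-20) = -18*(46*0 + 4)*(-20) = -18*(0 + 4)*(-20) = -18*4*(-20) = -72*(-20) = 1440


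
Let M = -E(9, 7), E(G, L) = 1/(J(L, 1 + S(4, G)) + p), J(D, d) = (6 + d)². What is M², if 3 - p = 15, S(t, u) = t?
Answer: 1/11881 ≈ 8.4168e-5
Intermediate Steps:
p = -12 (p = 3 - 1*15 = 3 - 15 = -12)
E(G, L) = 1/109 (E(G, L) = 1/((6 + (1 + 4))² - 12) = 1/((6 + 5)² - 12) = 1/(11² - 12) = 1/(121 - 12) = 1/109)
M = -1/109 (M = -1*1/109 = -1/109 ≈ -0.0091743)
M² = (-1/109)² = 1/11881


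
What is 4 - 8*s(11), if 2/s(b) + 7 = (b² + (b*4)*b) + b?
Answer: 2420/609 ≈ 3.9737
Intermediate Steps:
s(b) = 2/(-7 + b + 5*b²) (s(b) = 2/(-7 + ((b² + (b*4)*b) + b)) = 2/(-7 + ((b² + (4*b)*b) + b)) = 2/(-7 + ((b² + 4*b²) + b)) = 2/(-7 + (5*b² + b)) = 2/(-7 + (b + 5*b²)) = 2/(-7 + b + 5*b²))
4 - 8*s(11) = 4 - 16/(-7 + 11 + 5*11²) = 4 - 16/(-7 + 11 + 5*121) = 4 - 16/(-7 + 11 + 605) = 4 - 16/609 = 2420/609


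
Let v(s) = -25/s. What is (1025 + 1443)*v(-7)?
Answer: 61700/7 ≈ 8814.3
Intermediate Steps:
(1025 + 1443)*v(-7) = (1025 + 1443)*(-25/(-7)) = 2468*(-25*(-⅐)) = 2468*(25/7) = 61700/7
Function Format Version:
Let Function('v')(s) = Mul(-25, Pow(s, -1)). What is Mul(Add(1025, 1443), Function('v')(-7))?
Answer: Rational(61700, 7) ≈ 8814.3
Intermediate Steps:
Mul(Add(1025, 1443), Function('v')(-7)) = Mul(Add(1025, 1443), Mul(-25, Pow(-7, -1))) = Mul(2468, Mul(-25, Rational(-1, 7))) = Mul(2468, Rational(25, 7)) = Rational(61700, 7)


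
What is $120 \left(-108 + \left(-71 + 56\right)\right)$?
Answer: $-14760$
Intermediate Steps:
$120 \left(-108 + \left(-71 + 56\right)\right) = 120 \left(-108 - 15\right) = 120 \left(-123\right) = -14760$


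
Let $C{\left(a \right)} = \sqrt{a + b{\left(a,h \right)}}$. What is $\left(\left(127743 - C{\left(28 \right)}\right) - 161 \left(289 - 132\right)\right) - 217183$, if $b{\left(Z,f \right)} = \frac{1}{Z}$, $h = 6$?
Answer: $-114717 - \frac{\sqrt{5495}}{14} \approx -1.1472 \cdot 10^{5}$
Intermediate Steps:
$C{\left(a \right)} = \sqrt{a + \frac{1}{a}}$
$\left(\left(127743 - C{\left(28 \right)}\right) - 161 \left(289 - 132\right)\right) - 217183 = \left(\left(127743 - \sqrt{28 + \frac{1}{28}}\right) - 161 \left(289 - 132\right)\right) - 217183 = \left(\left(127743 - \sqrt{28 + \frac{1}{28}}\right) - 25277\right) - 217183 = \left(\left(127743 - \sqrt{\frac{785}{28}}\right) - 25277\right) - 217183 = \left(\left(127743 - \frac{\sqrt{5495}}{14}\right) - 25277\right) - 217183 = \left(102466 - \frac{\sqrt{5495}}{14}\right) - 217183 = -114717 - \frac{\sqrt{5495}}{14}$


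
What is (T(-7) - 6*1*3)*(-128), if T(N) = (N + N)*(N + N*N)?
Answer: 77568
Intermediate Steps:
T(N) = 2*N*(N + N²) (T(N) = (2*N)*(N + N²) = 2*N*(N + N²))
(T(-7) - 6*1*3)*(-128) = (2*(-7)²*(1 - 7) - 6*1*3)*(-128) = (2*49*(-6) - 6*3)*(-128) = (-588 - 18)*(-128) = -606*(-128) = 77568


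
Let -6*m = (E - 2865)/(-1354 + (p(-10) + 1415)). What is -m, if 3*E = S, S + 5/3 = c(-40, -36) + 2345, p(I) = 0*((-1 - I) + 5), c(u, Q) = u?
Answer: -18875/3294 ≈ -5.7301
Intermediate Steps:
p(I) = 0 (p(I) = 0*(4 - I) = 0)
S = 6910/3 (S = -5/3 + (-40 + 2345) = -5/3 + 2305 = 6910/3 ≈ 2303.3)
E = 6910/9 (E = (⅓)*(6910/3) = 6910/9 ≈ 767.78)
m = 18875/3294 (m = -(6910/9 - 2865)/(6*(-1354 + (0 + 1415))) = -(-18875)/(54*(-1354 + 1415)) = -(-18875)/(54*61) = -⅙*(-18875/549) = 18875/3294 ≈ 5.7301)
-m = -1*18875/3294 = -18875/3294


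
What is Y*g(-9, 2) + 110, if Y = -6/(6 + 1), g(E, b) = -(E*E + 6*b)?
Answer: 1328/7 ≈ 189.71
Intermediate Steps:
g(E, b) = -E**2 - 6*b (g(E, b) = -(E**2 + 6*b) = -E**2 - 6*b)
Y = -6/7 ≈ -0.85714
Y*g(-9, 2) + 110 = -6*(-1*(-9)**2 - 6*2)/7 + 110 = -6*(-1*81 - 12)/7 + 110 = -6*(-81 - 12)/7 + 110 = -6/7*(-93) + 110 = 558/7 + 110 = 1328/7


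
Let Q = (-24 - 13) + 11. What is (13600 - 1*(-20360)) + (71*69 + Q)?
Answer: 38833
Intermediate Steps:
Q = -26 (Q = -37 + 11 = -26)
(13600 - 1*(-20360)) + (71*69 + Q) = (13600 - 1*(-20360)) + (71*69 - 26) = (13600 + 20360) + (4899 - 26) = 33960 + 4873 = 38833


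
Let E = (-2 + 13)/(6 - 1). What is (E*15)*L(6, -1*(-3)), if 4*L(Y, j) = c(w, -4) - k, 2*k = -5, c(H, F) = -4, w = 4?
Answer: -99/8 ≈ -12.375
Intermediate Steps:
k = -5/2 (k = (½)*(-5) = -5/2 ≈ -2.5000)
E = 11/5 ≈ 2.2000
L(Y, j) = -3/8 (L(Y, j) = (-4 - 1*(-5/2))/4 = (-4 + 5/2)/4 = (¼)*(-3/2) = -3/8)
(E*15)*L(6, -1*(-3)) = ((11/5)*15)*(-3/8) = 33*(-3/8) = -99/8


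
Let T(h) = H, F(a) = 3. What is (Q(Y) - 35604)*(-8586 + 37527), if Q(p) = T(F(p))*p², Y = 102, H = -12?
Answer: -4643641332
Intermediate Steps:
T(h) = -12
Q(p) = -12*p²
(Q(Y) - 35604)*(-8586 + 37527) = (-12*102² - 35604)*(-8586 + 37527) = (-12*10404 - 35604)*28941 = (-124848 - 35604)*28941 = -160452*28941 = -4643641332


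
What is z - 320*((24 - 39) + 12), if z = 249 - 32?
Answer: 1177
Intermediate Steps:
z = 217
z - 320*((24 - 39) + 12) = 217 - 320*((24 - 39) + 12) = 217 - 320*(-15 + 12) = 217 - 320*(-3) = 217 + 960 = 1177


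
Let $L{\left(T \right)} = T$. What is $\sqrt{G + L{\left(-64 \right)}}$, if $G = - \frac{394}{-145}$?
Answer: $\frac{i \sqrt{1288470}}{145} \approx 7.8283 i$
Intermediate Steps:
$G = \frac{394}{145}$ ($G = \left(-394\right) \left(- \frac{1}{145}\right) = \frac{394}{145} \approx 2.7172$)
$\sqrt{G + L{\left(-64 \right)}} = \sqrt{\frac{394}{145} - 64} = \sqrt{- \frac{8886}{145}} = \frac{i \sqrt{1288470}}{145}$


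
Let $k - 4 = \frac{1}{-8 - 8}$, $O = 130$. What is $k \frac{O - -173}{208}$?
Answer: $\frac{19089}{3328} \approx 5.7359$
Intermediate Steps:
$k = \frac{63}{16}$ ($k = 4 + \frac{1}{-8 - 8} = 4 + \frac{1}{-16} = 4 - \frac{1}{16} = \frac{63}{16} \approx 3.9375$)
$k \frac{O - -173}{208} = \frac{63 \frac{130 - -173}{208}}{16} = \frac{63 \left(130 + 173\right) \frac{1}{208}}{16} = \frac{63 \cdot 303 \cdot \frac{1}{208}}{16} = \frac{63}{16} \cdot \frac{303}{208} = \frac{19089}{3328}$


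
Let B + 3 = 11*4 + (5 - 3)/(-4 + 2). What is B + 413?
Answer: 453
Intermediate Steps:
B = 40 (B = -3 + (11*4 + (5 - 3)/(-4 + 2)) = -3 + (44 + 2/(-2)) = -3 + (44 + 2*(-1/2)) = -3 + (44 - 1) = -3 + 43 = 40)
B + 413 = 40 + 413 = 453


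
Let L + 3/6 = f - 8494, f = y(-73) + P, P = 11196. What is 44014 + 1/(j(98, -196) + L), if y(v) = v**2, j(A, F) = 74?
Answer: 713422928/16209 ≈ 44014.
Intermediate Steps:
f = 16525 (f = (-73)**2 + 11196 = 5329 + 11196 = 16525)
L = 16061/2 (L = -1/2 + (16525 - 8494) = -1/2 + 8031 = 16061/2 ≈ 8030.5)
44014 + 1/(j(98, -196) + L) = 44014 + 1/(74 + 16061/2) = 44014 + 1/(16209/2) = 44014 + 2/16209 = 713422928/16209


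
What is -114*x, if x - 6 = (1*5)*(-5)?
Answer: 2166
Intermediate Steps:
x = -19 (x = 6 + (1*5)*(-5) = 6 + 5*(-5) = 6 - 25 = -19)
-114*x = -114*(-19) = 2166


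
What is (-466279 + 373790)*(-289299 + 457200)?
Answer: -15528995589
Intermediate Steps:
(-466279 + 373790)*(-289299 + 457200) = -92489*167901 = -15528995589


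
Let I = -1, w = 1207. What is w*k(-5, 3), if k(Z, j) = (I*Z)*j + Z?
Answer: 12070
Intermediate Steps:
k(Z, j) = Z - Z*j (k(Z, j) = (-Z)*j + Z = -Z*j + Z = Z - Z*j)
w*k(-5, 3) = 1207*(-5*(1 - 1*3)) = 1207*(-5*(1 - 3)) = 1207*(-5*(-2)) = 1207*10 = 12070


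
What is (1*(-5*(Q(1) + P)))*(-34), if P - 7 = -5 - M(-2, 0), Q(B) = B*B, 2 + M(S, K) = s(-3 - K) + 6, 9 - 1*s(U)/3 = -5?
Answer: -7310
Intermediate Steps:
s(U) = 42 (s(U) = 27 - 3*(-5) = 27 + 15 = 42)
M(S, K) = 46 (M(S, K) = -2 + (42 + 6) = -2 + 48 = 46)
Q(B) = B²
P = -44 (P = 7 + (-5 - 1*46) = 7 + (-5 - 46) = 7 - 51 = -44)
(1*(-5*(Q(1) + P)))*(-34) = (1*(-5*(1² - 44)))*(-34) = (1*(-5*(1 - 44)))*(-34) = (1*(-5*(-43)))*(-34) = (1*215)*(-34) = 215*(-34) = -7310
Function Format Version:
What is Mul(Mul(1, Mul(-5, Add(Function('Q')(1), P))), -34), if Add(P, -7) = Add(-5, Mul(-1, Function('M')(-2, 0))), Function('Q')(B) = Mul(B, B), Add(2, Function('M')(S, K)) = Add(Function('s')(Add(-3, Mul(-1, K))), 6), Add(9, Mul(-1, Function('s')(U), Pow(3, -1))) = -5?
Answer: -7310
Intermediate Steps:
Function('s')(U) = 42 (Function('s')(U) = Add(27, Mul(-3, -5)) = Add(27, 15) = 42)
Function('M')(S, K) = 46 (Function('M')(S, K) = Add(-2, Add(42, 6)) = Add(-2, 48) = 46)
Function('Q')(B) = Pow(B, 2)
P = -44 (P = Add(7, Add(-5, Mul(-1, 46))) = Add(7, Add(-5, -46)) = Add(7, -51) = -44)
Mul(Mul(1, Mul(-5, Add(Function('Q')(1), P))), -34) = Mul(Mul(1, Mul(-5, Add(Pow(1, 2), -44))), -34) = Mul(Mul(1, Mul(-5, Add(1, -44))), -34) = Mul(Mul(1, Mul(-5, -43)), -34) = Mul(Mul(1, 215), -34) = Mul(215, -34) = -7310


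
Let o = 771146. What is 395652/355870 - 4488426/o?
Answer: -323047675857/68606931755 ≈ -4.7087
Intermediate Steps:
395652/355870 - 4488426/o = 395652/355870 - 4488426/771146 = 395652*(1/355870) - 4488426*1/771146 = 197826/177935 - 2244213/385573 = -323047675857/68606931755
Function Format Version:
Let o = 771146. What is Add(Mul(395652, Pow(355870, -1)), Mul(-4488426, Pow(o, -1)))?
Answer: Rational(-323047675857, 68606931755) ≈ -4.7087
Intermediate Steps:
Add(Mul(395652, Pow(355870, -1)), Mul(-4488426, Pow(o, -1))) = Add(Mul(395652, Pow(355870, -1)), Mul(-4488426, Pow(771146, -1))) = Add(Mul(395652, Rational(1, 355870)), Mul(-4488426, Rational(1, 771146))) = Add(Rational(197826, 177935), Rational(-2244213, 385573)) = Rational(-323047675857, 68606931755)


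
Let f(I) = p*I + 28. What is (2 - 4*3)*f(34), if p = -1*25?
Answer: 8220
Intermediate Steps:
p = -25
f(I) = 28 - 25*I (f(I) = -25*I + 28 = 28 - 25*I)
(2 - 4*3)*f(34) = (2 - 4*3)*(28 - 25*34) = (2 - 12)*(28 - 850) = -10*(-822) = 8220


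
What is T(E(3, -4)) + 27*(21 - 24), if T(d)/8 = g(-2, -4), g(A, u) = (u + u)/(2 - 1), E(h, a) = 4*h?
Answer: -145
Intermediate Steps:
g(A, u) = 2*u (g(A, u) = (2*u)/1 = (2*u)*1 = 2*u)
T(d) = -64 (T(d) = 8*(2*(-4)) = 8*(-8) = -64)
T(E(3, -4)) + 27*(21 - 24) = -64 + 27*(21 - 24) = -64 + 27*(-3) = -64 - 81 = -145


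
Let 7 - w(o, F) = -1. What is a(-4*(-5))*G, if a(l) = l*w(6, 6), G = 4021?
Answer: 643360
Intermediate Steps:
w(o, F) = 8 (w(o, F) = 7 - 1*(-1) = 7 + 1 = 8)
a(l) = 8*l (a(l) = l*8 = 8*l)
a(-4*(-5))*G = (8*(-4*(-5)))*4021 = (8*20)*4021 = 160*4021 = 643360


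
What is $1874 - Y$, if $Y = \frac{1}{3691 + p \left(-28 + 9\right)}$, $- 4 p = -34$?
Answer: $\frac{13228564}{7059} \approx 1874.0$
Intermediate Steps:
$p = \frac{17}{2}$ ($p = \left(- \frac{1}{4}\right) \left(-34\right) = \frac{17}{2} \approx 8.5$)
$Y = \frac{2}{7059}$ ($Y = \frac{1}{3691 + \frac{17 \left(-28 + 9\right)}{2}} = \frac{1}{3691 + \frac{17}{2} \left(-19\right)} = \frac{1}{3691 - \frac{323}{2}} = \frac{1}{\frac{7059}{2}} = \frac{2}{7059} \approx 0.00028333$)
$1874 - Y = 1874 - \frac{2}{7059} = \frac{13228564}{7059}$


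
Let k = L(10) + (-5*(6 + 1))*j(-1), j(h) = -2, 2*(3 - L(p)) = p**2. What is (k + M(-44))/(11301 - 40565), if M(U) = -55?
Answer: 2/1829 ≈ 0.0010935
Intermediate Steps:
L(p) = 3 - p**2/2
k = 23 (k = (3 - 1/2*10**2) - 5*(6 + 1)*(-2) = (3 - 1/2*100) - 5*7*(-2) = (3 - 50) - 35*(-2) = -47 + 70 = 23)
(k + M(-44))/(11301 - 40565) = (23 - 55)/(11301 - 40565) = -32/(-29264) = -32*(-1/29264) = 2/1829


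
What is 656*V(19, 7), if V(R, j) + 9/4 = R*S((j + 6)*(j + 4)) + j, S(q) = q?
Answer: 1785468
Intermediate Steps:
V(R, j) = -9/4 + j + R*(4 + j)*(6 + j) (V(R, j) = -9/4 + (R*((j + 6)*(j + 4)) + j) = -9/4 + (R*((6 + j)*(4 + j)) + j) = -9/4 + (R*((4 + j)*(6 + j)) + j) = -9/4 + (R*(4 + j)*(6 + j) + j) = -9/4 + (j + R*(4 + j)*(6 + j)) = -9/4 + j + R*(4 + j)*(6 + j))
656*V(19, 7) = 656*(-9/4 + 7 + 19*(24 + 7² + 10*7)) = 656*(-9/4 + 7 + 19*(24 + 49 + 70)) = 656*(-9/4 + 7 + 19*143) = 656*(-9/4 + 7 + 2717) = 656*(10887/4) = 1785468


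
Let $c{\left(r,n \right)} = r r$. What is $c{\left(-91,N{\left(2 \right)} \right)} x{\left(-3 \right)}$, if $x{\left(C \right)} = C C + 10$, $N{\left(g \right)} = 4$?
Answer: $157339$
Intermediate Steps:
$c{\left(r,n \right)} = r^{2}$
$x{\left(C \right)} = 10 + C^{2}$ ($x{\left(C \right)} = C^{2} + 10 = 10 + C^{2}$)
$c{\left(-91,N{\left(2 \right)} \right)} x{\left(-3 \right)} = \left(-91\right)^{2} \left(10 + \left(-3\right)^{2}\right) = 8281 \left(10 + 9\right) = 8281 \cdot 19 = 157339$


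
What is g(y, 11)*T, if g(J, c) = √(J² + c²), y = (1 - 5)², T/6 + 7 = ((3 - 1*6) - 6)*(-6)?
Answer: 282*√377 ≈ 5475.5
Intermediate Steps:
T = 282 (T = -42 + 6*(((3 - 1*6) - 6)*(-6)) = -42 + 6*(((3 - 6) - 6)*(-6)) = -42 + 6*((-3 - 6)*(-6)) = -42 + 6*(-9*(-6)) = -42 + 6*54 = -42 + 324 = 282)
y = 16 (y = (-4)² = 16)
g(y, 11)*T = √(16² + 11²)*282 = √(256 + 121)*282 = √377*282 = 282*√377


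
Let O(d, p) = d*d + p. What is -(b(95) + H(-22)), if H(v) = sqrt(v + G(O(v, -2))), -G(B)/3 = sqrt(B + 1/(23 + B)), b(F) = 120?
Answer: -120 - I*sqrt(5610550 + 1515*sqrt(122922555))/505 ≈ -120.0 - 9.3736*I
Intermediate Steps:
O(d, p) = p + d**2 (O(d, p) = d**2 + p = p + d**2)
G(B) = -3*sqrt(B + 1/(23 + B))
H(v) = sqrt(v - 3*sqrt((1 + (-2 + v**2)*(21 + v**2))/(21 + v**2))) (H(v) = sqrt(v - 3*sqrt((1 + (-2 + v**2)*(23 + (-2 + v**2)))/(23 + (-2 + v**2)))) = sqrt(v - 3*sqrt((1 + (-2 + v**2)*(21 + v**2))/(21 + v**2))))
-(b(95) + H(-22)) = -(120 + sqrt(-22 - 3*sqrt(-41 + (-22)**4 + 19*(-22)**2)/sqrt(21 + (-22)**2))) = -(120 + sqrt(-22 - 3*sqrt(-41 + 234256 + 19*484)/sqrt(21 + 484))) = -(120 + sqrt(-22 - 3*sqrt(505)*sqrt(-41 + 234256 + 9196)/505)) = -(120 + sqrt(-22 - 3*sqrt(122922555)/505)) = -120 - sqrt(-22 - 3*sqrt(122922555)/505)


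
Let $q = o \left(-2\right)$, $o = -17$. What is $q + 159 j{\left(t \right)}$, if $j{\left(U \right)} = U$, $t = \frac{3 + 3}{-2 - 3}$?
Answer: $- \frac{784}{5} \approx -156.8$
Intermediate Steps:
$t = - \frac{6}{5}$ ($t = \frac{6}{-5} = 6 \left(- \frac{1}{5}\right) = - \frac{6}{5} \approx -1.2$)
$q = 34$ ($q = \left(-17\right) \left(-2\right) = 34$)
$q + 159 j{\left(t \right)} = 34 + 159 \left(- \frac{6}{5}\right) = 34 - \frac{954}{5} = - \frac{784}{5}$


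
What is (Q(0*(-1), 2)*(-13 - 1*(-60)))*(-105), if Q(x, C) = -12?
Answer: 59220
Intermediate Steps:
(Q(0*(-1), 2)*(-13 - 1*(-60)))*(-105) = -12*(-13 - 1*(-60))*(-105) = -12*(-13 + 60)*(-105) = -12*47*(-105) = -564*(-105) = 59220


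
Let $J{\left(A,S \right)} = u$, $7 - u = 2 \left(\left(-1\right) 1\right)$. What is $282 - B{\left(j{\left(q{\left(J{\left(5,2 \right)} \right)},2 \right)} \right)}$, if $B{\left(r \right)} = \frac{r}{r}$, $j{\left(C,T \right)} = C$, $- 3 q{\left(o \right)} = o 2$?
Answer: $281$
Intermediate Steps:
$u = 9$ ($u = 7 - 2 \left(\left(-1\right) 1\right) = 7 - 2 \left(-1\right) = 7 - -2 = 7 + 2 = 9$)
$J{\left(A,S \right)} = 9$
$q{\left(o \right)} = - \frac{2 o}{3}$ ($q{\left(o \right)} = - \frac{o 2}{3} = - \frac{2 o}{3}$)
$B{\left(r \right)} = 1$
$282 - B{\left(j{\left(q{\left(J{\left(5,2 \right)} \right)},2 \right)} \right)} = 282 - 1 = 281$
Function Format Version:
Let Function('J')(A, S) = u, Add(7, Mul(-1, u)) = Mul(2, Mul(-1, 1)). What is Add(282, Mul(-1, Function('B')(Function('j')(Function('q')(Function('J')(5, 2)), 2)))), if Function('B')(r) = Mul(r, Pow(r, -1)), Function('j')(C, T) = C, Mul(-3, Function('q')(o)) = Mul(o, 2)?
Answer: 281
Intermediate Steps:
u = 9 (u = Add(7, Mul(-1, Mul(2, Mul(-1, 1)))) = Add(7, Mul(-1, Mul(2, -1))) = Add(7, Mul(-1, -2)) = Add(7, 2) = 9)
Function('J')(A, S) = 9
Function('q')(o) = Mul(Rational(-2, 3), o) (Function('q')(o) = Mul(Rational(-1, 3), Mul(o, 2)) = Mul(Rational(-1, 3), Mul(2, o)) = Mul(Rational(-2, 3), o))
Function('B')(r) = 1
Add(282, Mul(-1, Function('B')(Function('j')(Function('q')(Function('J')(5, 2)), 2)))) = Add(282, Mul(-1, 1)) = Add(282, -1) = 281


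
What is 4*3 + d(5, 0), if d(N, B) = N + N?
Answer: 22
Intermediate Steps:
d(N, B) = 2*N
4*3 + d(5, 0) = 4*3 + 2*5 = 12 + 10 = 22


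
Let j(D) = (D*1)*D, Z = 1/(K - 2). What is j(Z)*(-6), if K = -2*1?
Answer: -3/8 ≈ -0.37500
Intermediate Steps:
K = -2
Z = -1/4 (Z = 1/(-2 - 2) = 1/(-4) = -1/4 ≈ -0.25000)
j(D) = D**2 (j(D) = D*D = D**2)
j(Z)*(-6) = (-1/4)**2*(-6) = (1/16)*(-6) = -3/8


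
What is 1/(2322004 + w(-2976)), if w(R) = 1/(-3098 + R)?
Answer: 6074/14103852295 ≈ 4.3066e-7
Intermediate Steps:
1/(2322004 + w(-2976)) = 1/(2322004 + 1/(-3098 - 2976)) = 1/(2322004 + 1/(-6074)) = 1/(2322004 - 1/6074) = 1/(14103852295/6074) = 6074/14103852295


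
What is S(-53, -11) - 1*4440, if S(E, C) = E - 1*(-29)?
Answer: -4464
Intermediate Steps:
S(E, C) = 29 + E (S(E, C) = E + 29 = 29 + E)
S(-53, -11) - 1*4440 = (29 - 53) - 1*4440 = -24 - 4440 = -4464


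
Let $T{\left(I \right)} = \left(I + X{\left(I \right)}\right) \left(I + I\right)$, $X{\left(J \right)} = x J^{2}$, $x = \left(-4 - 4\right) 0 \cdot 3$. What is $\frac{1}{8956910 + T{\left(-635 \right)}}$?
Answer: $\frac{1}{9763360} \approx 1.0242 \cdot 10^{-7}$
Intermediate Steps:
$x = 0$ ($x = \left(-8\right) 0 = 0$)
$X{\left(J \right)} = 0$ ($X{\left(J \right)} = 0 J^{2} = 0$)
$T{\left(I \right)} = 2 I^{2}$ ($T{\left(I \right)} = \left(I + 0\right) \left(I + I\right) = I 2 I = 2 I^{2}$)
$\frac{1}{8956910 + T{\left(-635 \right)}} = \frac{1}{8956910 + 2 \left(-635\right)^{2}} = \frac{1}{8956910 + 2 \cdot 403225} = \frac{1}{8956910 + 806450} = \frac{1}{9763360}$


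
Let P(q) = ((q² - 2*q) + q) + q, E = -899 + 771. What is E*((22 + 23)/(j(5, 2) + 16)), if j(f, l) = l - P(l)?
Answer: -2880/7 ≈ -411.43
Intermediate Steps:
E = -128
P(q) = q² (P(q) = (q² - q) + q = q²)
j(f, l) = l - l²
E*((22 + 23)/(j(5, 2) + 16)) = -128*(22 + 23)/(2*(1 - 1*2) + 16) = -5760/(2*(1 - 2) + 16) = -5760/(2*(-1) + 16) = -5760/(-2 + 16) = -5760/14 = -128*45/14 = -2880/7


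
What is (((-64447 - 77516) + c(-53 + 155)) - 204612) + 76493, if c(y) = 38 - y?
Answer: -270146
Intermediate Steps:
(((-64447 - 77516) + c(-53 + 155)) - 204612) + 76493 = (((-64447 - 77516) + (38 - (-53 + 155))) - 204612) + 76493 = ((-141963 + (38 - 1*102)) - 204612) + 76493 = ((-141963 + (38 - 102)) - 204612) + 76493 = ((-141963 - 64) - 204612) + 76493 = (-142027 - 204612) + 76493 = -346639 + 76493 = -270146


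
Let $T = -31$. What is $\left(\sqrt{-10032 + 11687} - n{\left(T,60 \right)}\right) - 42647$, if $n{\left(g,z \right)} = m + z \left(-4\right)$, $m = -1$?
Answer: $-42406 + \sqrt{1655} \approx -42365.0$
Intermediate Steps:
$n{\left(g,z \right)} = -1 - 4 z$ ($n{\left(g,z \right)} = -1 + z \left(-4\right) = -1 - 4 z$)
$\left(\sqrt{-10032 + 11687} - n{\left(T,60 \right)}\right) - 42647 = \left(\sqrt{-10032 + 11687} - \left(-1 - 240\right)\right) - 42647 = \left(\sqrt{1655} - \left(-1 - 240\right)\right) - 42647 = \left(\sqrt{1655} - -241\right) - 42647 = \left(\sqrt{1655} + 241\right) - 42647 = \left(241 + \sqrt{1655}\right) - 42647 = -42406 + \sqrt{1655}$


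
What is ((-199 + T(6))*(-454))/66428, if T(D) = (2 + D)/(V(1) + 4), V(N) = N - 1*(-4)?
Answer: 404741/298926 ≈ 1.3540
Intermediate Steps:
V(N) = 4 + N (V(N) = N + 4 = 4 + N)
T(D) = 2/9 + D/9 (T(D) = (2 + D)/((4 + 1) + 4) = (2 + D)/(5 + 4) = (2 + D)/9 = (2 + D)*(⅑) = 2/9 + D/9)
((-199 + T(6))*(-454))/66428 = ((-199 + (2/9 + (⅑)*6))*(-454))/66428 = ((-199 + (2/9 + ⅔))*(-454))*(1/66428) = ((-199 + 8/9)*(-454))*(1/66428) = -1783/9*(-454)*(1/66428) = (809482/9)*(1/66428) = 404741/298926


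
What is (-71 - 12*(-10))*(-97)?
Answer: -4753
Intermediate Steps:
(-71 - 12*(-10))*(-97) = (-71 + 120)*(-97) = 49*(-97) = -4753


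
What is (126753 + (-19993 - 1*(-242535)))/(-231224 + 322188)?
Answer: 349295/90964 ≈ 3.8399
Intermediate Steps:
(126753 + (-19993 - 1*(-242535)))/(-231224 + 322188) = (126753 + (-19993 + 242535))/90964 = (126753 + 222542)*(1/90964) = 349295*(1/90964) = 349295/90964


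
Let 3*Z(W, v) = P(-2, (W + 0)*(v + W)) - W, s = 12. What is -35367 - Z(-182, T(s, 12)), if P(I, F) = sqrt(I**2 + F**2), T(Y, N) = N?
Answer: -106283/3 - 2*sqrt(239320901)/3 ≈ -45741.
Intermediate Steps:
P(I, F) = sqrt(F**2 + I**2)
Z(W, v) = -W/3 + sqrt(4 + W**2*(W + v)**2)/3 (Z(W, v) = (sqrt(((W + 0)*(v + W))**2 + (-2)**2) - W)/3 = (sqrt((W*(W + v))**2 + 4) - W)/3 = (sqrt(W**2*(W + v)**2 + 4) - W)/3 = (sqrt(4 + W**2*(W + v)**2) - W)/3 = -W/3 + sqrt(4 + W**2*(W + v)**2)/3)
-35367 - Z(-182, T(s, 12)) = -35367 - (-1/3*(-182) + sqrt(4 + (-182)**2*(-182 + 12)**2)/3) = -35367 - (182/3 + sqrt(4 + 33124*(-170)**2)/3) = -35367 - (182/3 + sqrt(4 + 33124*28900)/3) = -35367 - (182/3 + sqrt(4 + 957283600)/3) = -35367 - (182/3 + sqrt(957283604)/3) = -35367 - (182/3 + (2*sqrt(239320901))/3) = -35367 - (182/3 + 2*sqrt(239320901)/3) = -35367 + (-182/3 - 2*sqrt(239320901)/3) = -106283/3 - 2*sqrt(239320901)/3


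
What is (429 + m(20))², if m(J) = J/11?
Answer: 22458121/121 ≈ 1.8560e+5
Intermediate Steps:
m(J) = J/11 (m(J) = J*(1/11) = J/11)
(429 + m(20))² = (429 + (1/11)*20)² = (429 + 20/11)² = (4739/11)² = 22458121/121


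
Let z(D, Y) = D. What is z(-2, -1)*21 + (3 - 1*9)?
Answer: -48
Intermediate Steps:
z(-2, -1)*21 + (3 - 1*9) = -2*21 + (3 - 1*9) = -42 + (3 - 9) = -42 - 6 = -48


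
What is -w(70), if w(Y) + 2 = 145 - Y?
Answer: -73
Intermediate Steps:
w(Y) = 143 - Y (w(Y) = -2 + (145 - Y) = 143 - Y)
-w(70) = -(143 - 1*70) = -(143 - 70) = -1*73 = -73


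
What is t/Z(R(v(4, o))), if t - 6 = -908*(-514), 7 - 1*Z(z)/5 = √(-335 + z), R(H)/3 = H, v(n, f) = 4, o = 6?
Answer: 1633513/930 + 233359*I*√323/930 ≈ 1756.5 + 4509.6*I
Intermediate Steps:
R(H) = 3*H
Z(z) = 35 - 5*√(-335 + z)
t = 466718 (t = 6 - 908*(-514) = 6 + 466712 = 466718)
t/Z(R(v(4, o))) = 466718/(35 - 5*√(-335 + 3*4)) = 466718/(35 - 5*√(-335 + 12)) = 466718/(35 - 5*I*√323)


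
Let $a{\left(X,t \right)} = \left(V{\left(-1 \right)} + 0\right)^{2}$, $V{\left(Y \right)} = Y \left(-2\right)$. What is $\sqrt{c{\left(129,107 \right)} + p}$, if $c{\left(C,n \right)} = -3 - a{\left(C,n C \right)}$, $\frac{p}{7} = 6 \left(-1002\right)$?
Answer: $7 i \sqrt{859} \approx 205.16 i$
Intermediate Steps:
$V{\left(Y \right)} = - 2 Y$
$a{\left(X,t \right)} = 4$ ($a{\left(X,t \right)} = \left(\left(-2\right) \left(-1\right) + 0\right)^{2} = \left(2 + 0\right)^{2} = 2^{2} = 4$)
$p = -42084$ ($p = 7 \cdot 6 \left(-1002\right) = 7 \left(-6012\right) = -42084$)
$c{\left(C,n \right)} = -7$ ($c{\left(C,n \right)} = -3 - 4 = -7$)
$\sqrt{c{\left(129,107 \right)} + p} = \sqrt{-7 - 42084} = \sqrt{-42091} = 7 i \sqrt{859}$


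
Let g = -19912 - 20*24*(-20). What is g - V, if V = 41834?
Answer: -52146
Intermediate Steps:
g = -10312 (g = -19912 - 480*(-20) = -19912 - 1*(-9600) = -19912 + 9600 = -10312)
g - V = -10312 - 1*41834 = -10312 - 41834 = -52146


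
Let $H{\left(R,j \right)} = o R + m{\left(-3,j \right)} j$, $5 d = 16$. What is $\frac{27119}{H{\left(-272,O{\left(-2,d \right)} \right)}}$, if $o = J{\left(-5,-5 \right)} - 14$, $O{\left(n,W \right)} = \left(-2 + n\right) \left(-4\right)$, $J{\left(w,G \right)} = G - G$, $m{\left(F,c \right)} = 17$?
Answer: $\frac{27119}{4080} \approx 6.6468$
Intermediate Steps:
$d = \frac{16}{5}$ ($d = \frac{1}{5} \cdot 16 = \frac{16}{5} \approx 3.2$)
$J{\left(w,G \right)} = 0$
$O{\left(n,W \right)} = 8 - 4 n$
$o = -14$ ($o = 0 - 14 = -14$)
$H{\left(R,j \right)} = - 14 R + 17 j$
$\frac{27119}{H{\left(-272,O{\left(-2,d \right)} \right)}} = \frac{27119}{\left(-14\right) \left(-272\right) + 17 \left(8 - -8\right)} = \frac{27119}{3808 + 17 \left(8 + 8\right)} = \frac{27119}{3808 + 17 \cdot 16} = \frac{27119}{3808 + 272} = \frac{27119}{4080}$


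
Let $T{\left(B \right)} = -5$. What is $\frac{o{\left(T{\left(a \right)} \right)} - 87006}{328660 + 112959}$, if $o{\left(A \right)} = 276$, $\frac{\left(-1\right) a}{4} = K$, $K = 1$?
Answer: $- \frac{86730}{441619} \approx -0.19639$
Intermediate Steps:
$a = -4$ ($a = \left(-4\right) 1 = -4$)
$\frac{o{\left(T{\left(a \right)} \right)} - 87006}{328660 + 112959} = \frac{276 - 87006}{328660 + 112959} = - \frac{86730}{441619}$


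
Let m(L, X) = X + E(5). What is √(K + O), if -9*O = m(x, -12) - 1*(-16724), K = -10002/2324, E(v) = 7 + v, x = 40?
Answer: I*√22633781114/3486 ≈ 43.157*I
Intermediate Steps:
m(L, X) = 12 + X (m(L, X) = X + (7 + 5) = X + 12 = 12 + X)
K = -5001/1162 (K = -10002*1/2324 = -5001/1162 ≈ -4.3038)
O = -16724/9 (O = -((12 - 12) - 1*(-16724))/9 = -(0 + 16724)/9 = -⅑*16724 = -16724/9 ≈ -1858.2)
√(K + O) = √(-5001/1162 - 16724/9) = √(-19478297/10458) = I*√22633781114/3486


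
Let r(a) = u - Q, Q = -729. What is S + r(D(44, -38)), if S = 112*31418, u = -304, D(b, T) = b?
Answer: 3519241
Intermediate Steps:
S = 3518816
r(a) = 425 (r(a) = -304 - 1*(-729) = -304 + 729 = 425)
S + r(D(44, -38)) = 3518816 + 425 = 3519241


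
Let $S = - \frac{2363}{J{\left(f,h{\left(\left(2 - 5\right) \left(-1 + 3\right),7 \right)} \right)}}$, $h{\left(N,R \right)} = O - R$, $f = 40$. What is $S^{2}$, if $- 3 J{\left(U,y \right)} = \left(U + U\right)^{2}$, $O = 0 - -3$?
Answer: $\frac{50253921}{40960000} \approx 1.2269$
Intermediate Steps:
$O = 3$ ($O = 0 + 3 = 3$)
$h{\left(N,R \right)} = 3 - R$
$J{\left(U,y \right)} = - \frac{4 U^{2}}{3}$ ($J{\left(U,y \right)} = - \frac{\left(U + U\right)^{2}}{3} = - \frac{\left(2 U\right)^{2}}{3} = - \frac{4 U^{2}}{3}$)
$S = \frac{7089}{6400}$ ($S = - \frac{2363}{\left(- \frac{4}{3}\right) 40^{2}} = - \frac{2363}{\left(- \frac{4}{3}\right) 1600} = - \frac{2363}{- \frac{6400}{3}} = \left(-2363\right) \left(- \frac{3}{6400}\right) = \frac{7089}{6400} \approx 1.1077$)
$S^{2} = \left(\frac{7089}{6400}\right)^{2} = \frac{50253921}{40960000}$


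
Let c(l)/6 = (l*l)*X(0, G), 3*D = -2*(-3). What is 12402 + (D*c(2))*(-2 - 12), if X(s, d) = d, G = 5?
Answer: 9042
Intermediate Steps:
D = 2 (D = (-2*(-3))/3 = (1/3)*6 = 2)
c(l) = 30*l**2 (c(l) = 6*((l*l)*5) = 6*(l**2*5) = 6*(5*l**2) = 30*l**2)
12402 + (D*c(2))*(-2 - 12) = 12402 + (2*(30*2**2))*(-2 - 12) = 12402 + (2*(30*4))*(-14) = 12402 + (2*120)*(-14) = 12402 + 240*(-14) = 12402 - 3360 = 9042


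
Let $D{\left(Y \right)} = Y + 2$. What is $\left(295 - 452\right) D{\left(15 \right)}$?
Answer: $-2669$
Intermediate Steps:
$D{\left(Y \right)} = 2 + Y$
$\left(295 - 452\right) D{\left(15 \right)} = \left(295 - 452\right) \left(2 + 15\right) = \left(-157\right) 17 = -2669$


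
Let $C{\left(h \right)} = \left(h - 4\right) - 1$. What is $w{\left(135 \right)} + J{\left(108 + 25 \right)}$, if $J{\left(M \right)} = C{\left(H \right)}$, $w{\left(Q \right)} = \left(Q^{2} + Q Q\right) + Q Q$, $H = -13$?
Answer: $54657$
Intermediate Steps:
$C{\left(h \right)} = -5 + h$ ($C{\left(h \right)} = \left(-4 + h\right) - 1 = -5 + h$)
$w{\left(Q \right)} = 3 Q^{2}$ ($w{\left(Q \right)} = \left(Q^{2} + Q^{2}\right) + Q^{2} = 2 Q^{2} + Q^{2} = 3 Q^{2}$)
$J{\left(M \right)} = -18$ ($J{\left(M \right)} = -5 - 13 = -18$)
$w{\left(135 \right)} + J{\left(108 + 25 \right)} = 3 \cdot 135^{2} - 18 = 3 \cdot 18225 - 18 = 54675 - 18 = 54657$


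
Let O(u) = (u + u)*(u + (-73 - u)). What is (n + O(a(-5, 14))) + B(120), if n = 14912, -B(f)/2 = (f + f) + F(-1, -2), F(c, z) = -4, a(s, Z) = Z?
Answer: 12396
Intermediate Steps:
O(u) = -146*u (O(u) = (2*u)*(-73) = -146*u)
B(f) = 8 - 4*f (B(f) = -2*((f + f) - 4) = -2*(2*f - 4) = -2*(-4 + 2*f) = 8 - 4*f)
(n + O(a(-5, 14))) + B(120) = (14912 - 146*14) + (8 - 4*120) = (14912 - 2044) + (8 - 480) = 12868 - 472 = 12396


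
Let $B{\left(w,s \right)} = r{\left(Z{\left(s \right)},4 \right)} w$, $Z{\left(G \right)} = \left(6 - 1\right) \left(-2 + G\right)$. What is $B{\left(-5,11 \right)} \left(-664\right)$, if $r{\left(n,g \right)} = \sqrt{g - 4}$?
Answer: $0$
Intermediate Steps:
$Z{\left(G \right)} = -10 + 5 G$ ($Z{\left(G \right)} = 5 \left(-2 + G\right) = -10 + 5 G$)
$r{\left(n,g \right)} = \sqrt{-4 + g}$
$B{\left(w,s \right)} = 0$ ($B{\left(w,s \right)} = \sqrt{-4 + 4} w = \sqrt{0} w = 0 w = 0$)
$B{\left(-5,11 \right)} \left(-664\right) = 0 \left(-664\right) = 0$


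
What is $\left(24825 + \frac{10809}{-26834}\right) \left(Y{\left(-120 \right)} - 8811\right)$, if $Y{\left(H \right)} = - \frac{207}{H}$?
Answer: $- \frac{234729559974411}{1073360} \approx -2.1869 \cdot 10^{8}$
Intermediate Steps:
$\left(24825 + \frac{10809}{-26834}\right) \left(Y{\left(-120 \right)} - 8811\right) = \left(24825 + \frac{10809}{-26834}\right) \left(- \frac{207}{-120} - 8811\right) = \left(24825 + 10809 \left(- \frac{1}{26834}\right)\right) \left(\left(-207\right) \left(- \frac{1}{120}\right) - 8811\right) = \left(24825 - \frac{10809}{26834}\right) \left(\frac{69}{40} - 8811\right) = \frac{666143241}{26834} \left(- \frac{352371}{40}\right) = - \frac{234729559974411}{1073360}$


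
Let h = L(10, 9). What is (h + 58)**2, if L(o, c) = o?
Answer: 4624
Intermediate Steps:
h = 10
(h + 58)**2 = (10 + 58)**2 = 68**2 = 4624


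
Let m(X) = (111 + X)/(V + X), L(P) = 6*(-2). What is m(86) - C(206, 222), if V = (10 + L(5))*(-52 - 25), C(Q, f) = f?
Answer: -53083/240 ≈ -221.18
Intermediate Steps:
L(P) = -12
V = 154 (V = (10 - 12)*(-52 - 25) = -2*(-77) = 154)
m(X) = (111 + X)/(154 + X)
m(86) - C(206, 222) = (111 + 86)/(154 + 86) - 1*222 = 197/240 - 222 = -53083/240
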